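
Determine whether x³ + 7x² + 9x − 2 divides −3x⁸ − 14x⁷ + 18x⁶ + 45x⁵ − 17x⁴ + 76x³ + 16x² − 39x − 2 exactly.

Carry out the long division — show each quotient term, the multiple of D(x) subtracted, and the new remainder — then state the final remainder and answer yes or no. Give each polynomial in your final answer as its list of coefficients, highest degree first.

Step 1: lead(−3x⁸ − 14x⁷ + 18x⁶ + 45x⁵ − 17x⁴ + 76x³ + 16x² − 39x − 2) ÷ lead(D) = −3x⁸ ÷ x³ = −3x⁵. Subtract (−3x⁵)·D = −3x⁸ − 21x⁷ − 27x⁶ + 6x⁵. Remainder: 7x⁷ + 45x⁶ + 39x⁵ − 17x⁴ + 76x³ + 16x² − 39x − 2.
Step 2: lead(7x⁷ + 45x⁶ + 39x⁵ − 17x⁴ + 76x³ + 16x² − 39x − 2) ÷ lead(D) = 7x⁷ ÷ x³ = 7x⁴. Subtract (7x⁴)·D = 7x⁷ + 49x⁶ + 63x⁵ − 14x⁴. Remainder: −4x⁶ − 24x⁵ − 3x⁴ + 76x³ + 16x² − 39x − 2.
Step 3: lead(−4x⁶ − 24x⁵ − 3x⁴ + 76x³ + 16x² − 39x − 2) ÷ lead(D) = −4x⁶ ÷ x³ = −4x³. Subtract (−4x³)·D = −4x⁶ − 28x⁵ − 36x⁴ + 8x³. Remainder: 4x⁵ + 33x⁴ + 68x³ + 16x² − 39x − 2.
Step 4: lead(4x⁵ + 33x⁴ + 68x³ + 16x² − 39x − 2) ÷ lead(D) = 4x⁵ ÷ x³ = 4x². Subtract (4x²)·D = 4x⁵ + 28x⁴ + 36x³ − 8x². Remainder: 5x⁴ + 32x³ + 24x² − 39x − 2.
Step 5: lead(5x⁴ + 32x³ + 24x² − 39x − 2) ÷ lead(D) = 5x⁴ ÷ x³ = 5x. Subtract (5x)·D = 5x⁴ + 35x³ + 45x² − 10x. Remainder: −3x³ − 21x² − 29x − 2.
Step 6: lead(−3x³ − 21x² − 29x − 2) ÷ lead(D) = −3x³ ÷ x³ = −3. Subtract (−3)·D = −3x³ − 21x² − 27x + 6. Remainder: −2x − 8.

R = [-2, -8], so D(x) is not a factor of P(x). no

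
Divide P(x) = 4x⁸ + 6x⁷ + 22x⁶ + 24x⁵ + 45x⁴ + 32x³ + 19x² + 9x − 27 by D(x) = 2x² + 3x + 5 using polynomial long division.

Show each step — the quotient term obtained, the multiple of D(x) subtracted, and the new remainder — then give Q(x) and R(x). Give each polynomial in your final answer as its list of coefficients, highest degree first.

Q = [2, 0, 6, 3, 3, 4, -4]; R = [1, -7]

Step 1: lead(4x⁸ + 6x⁷ + 22x⁶ + 24x⁵ + 45x⁴ + 32x³ + 19x² + 9x − 27) ÷ lead(D) = 4x⁸ ÷ 2x² = 2x⁶. Subtract (2x⁶)·D = 4x⁸ + 6x⁷ + 10x⁶. Remainder: 12x⁶ + 24x⁵ + 45x⁴ + 32x³ + 19x² + 9x − 27.
Step 2: lead(12x⁶ + 24x⁵ + 45x⁴ + 32x³ + 19x² + 9x − 27) ÷ lead(D) = 12x⁶ ÷ 2x² = 6x⁴. Subtract (6x⁴)·D = 12x⁶ + 18x⁵ + 30x⁴. Remainder: 6x⁵ + 15x⁴ + 32x³ + 19x² + 9x − 27.
Step 3: lead(6x⁵ + 15x⁴ + 32x³ + 19x² + 9x − 27) ÷ lead(D) = 6x⁵ ÷ 2x² = 3x³. Subtract (3x³)·D = 6x⁵ + 9x⁴ + 15x³. Remainder: 6x⁴ + 17x³ + 19x² + 9x − 27.
Step 4: lead(6x⁴ + 17x³ + 19x² + 9x − 27) ÷ lead(D) = 6x⁴ ÷ 2x² = 3x². Subtract (3x²)·D = 6x⁴ + 9x³ + 15x². Remainder: 8x³ + 4x² + 9x − 27.
Step 5: lead(8x³ + 4x² + 9x − 27) ÷ lead(D) = 8x³ ÷ 2x² = 4x. Subtract (4x)·D = 8x³ + 12x² + 20x. Remainder: −8x² − 11x − 27.
Step 6: lead(−8x² − 11x − 27) ÷ lead(D) = −8x² ÷ 2x² = −4. Subtract (−4)·D = −8x² − 12x − 20. Remainder: x − 7.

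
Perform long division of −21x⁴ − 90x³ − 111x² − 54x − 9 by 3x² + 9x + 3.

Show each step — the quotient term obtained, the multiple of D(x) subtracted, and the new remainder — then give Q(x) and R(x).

Step 1: lead(−21x⁴ − 90x³ − 111x² − 54x − 9) ÷ lead(D) = −21x⁴ ÷ 3x² = −7x². Subtract (−7x²)·D = −21x⁴ − 63x³ − 21x². Remainder: −27x³ − 90x² − 54x − 9.
Step 2: lead(−27x³ − 90x² − 54x − 9) ÷ lead(D) = −27x³ ÷ 3x² = −9x. Subtract (−9x)·D = −27x³ − 81x² − 27x. Remainder: −9x² − 27x − 9.
Step 3: lead(−9x² − 27x − 9) ÷ lead(D) = −9x² ÷ 3x² = −3. Subtract (−3)·D = −9x² − 27x − 9. Remainder: 0.

Q(x) = −7x² − 9x − 3; R(x) = 0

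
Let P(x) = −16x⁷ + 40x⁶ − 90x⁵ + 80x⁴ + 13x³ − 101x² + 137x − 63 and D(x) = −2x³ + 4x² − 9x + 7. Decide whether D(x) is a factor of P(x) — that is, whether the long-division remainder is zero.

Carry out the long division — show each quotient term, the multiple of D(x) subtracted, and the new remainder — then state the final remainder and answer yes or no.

Step 1: lead(−16x⁷ + 40x⁶ − 90x⁵ + 80x⁴ + 13x³ − 101x² + 137x − 63) ÷ lead(D) = −16x⁷ ÷ −2x³ = 8x⁴. Subtract (8x⁴)·D = −16x⁷ + 32x⁶ − 72x⁵ + 56x⁴. Remainder: 8x⁶ − 18x⁵ + 24x⁴ + 13x³ − 101x² + 137x − 63.
Step 2: lead(8x⁶ − 18x⁵ + 24x⁴ + 13x³ − 101x² + 137x − 63) ÷ lead(D) = 8x⁶ ÷ −2x³ = −4x³. Subtract (−4x³)·D = 8x⁶ − 16x⁵ + 36x⁴ − 28x³. Remainder: −2x⁵ − 12x⁴ + 41x³ − 101x² + 137x − 63.
Step 3: lead(−2x⁵ − 12x⁴ + 41x³ − 101x² + 137x − 63) ÷ lead(D) = −2x⁵ ÷ −2x³ = x². Subtract (x²)·D = −2x⁵ + 4x⁴ − 9x³ + 7x². Remainder: −16x⁴ + 50x³ − 108x² + 137x − 63.
Step 4: lead(−16x⁴ + 50x³ − 108x² + 137x − 63) ÷ lead(D) = −16x⁴ ÷ −2x³ = 8x. Subtract (8x)·D = −16x⁴ + 32x³ − 72x² + 56x. Remainder: 18x³ − 36x² + 81x − 63.
Step 5: lead(18x³ − 36x² + 81x − 63) ÷ lead(D) = 18x³ ÷ −2x³ = −9. Subtract (−9)·D = 18x³ − 36x² + 81x − 63. Remainder: 0.

R(x) = 0, so D(x) is a factor of P(x). yes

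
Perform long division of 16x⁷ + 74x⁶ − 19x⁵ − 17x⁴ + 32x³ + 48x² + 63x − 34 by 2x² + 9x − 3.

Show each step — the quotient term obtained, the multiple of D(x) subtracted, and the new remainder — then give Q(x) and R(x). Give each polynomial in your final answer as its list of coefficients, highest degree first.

Step 1: lead(16x⁷ + 74x⁶ − 19x⁵ − 17x⁴ + 32x³ + 48x² + 63x − 34) ÷ lead(D) = 16x⁷ ÷ 2x² = 8x⁵. Subtract (8x⁵)·D = 16x⁷ + 72x⁶ − 24x⁵. Remainder: 2x⁶ + 5x⁵ − 17x⁴ + 32x³ + 48x² + 63x − 34.
Step 2: lead(2x⁶ + 5x⁵ − 17x⁴ + 32x³ + 48x² + 63x − 34) ÷ lead(D) = 2x⁶ ÷ 2x² = x⁴. Subtract (x⁴)·D = 2x⁶ + 9x⁵ − 3x⁴. Remainder: −4x⁵ − 14x⁴ + 32x³ + 48x² + 63x − 34.
Step 3: lead(−4x⁵ − 14x⁴ + 32x³ + 48x² + 63x − 34) ÷ lead(D) = −4x⁵ ÷ 2x² = −2x³. Subtract (−2x³)·D = −4x⁵ − 18x⁴ + 6x³. Remainder: 4x⁴ + 26x³ + 48x² + 63x − 34.
Step 4: lead(4x⁴ + 26x³ + 48x² + 63x − 34) ÷ lead(D) = 4x⁴ ÷ 2x² = 2x². Subtract (2x²)·D = 4x⁴ + 18x³ − 6x². Remainder: 8x³ + 54x² + 63x − 34.
Step 5: lead(8x³ + 54x² + 63x − 34) ÷ lead(D) = 8x³ ÷ 2x² = 4x. Subtract (4x)·D = 8x³ + 36x² − 12x. Remainder: 18x² + 75x − 34.
Step 6: lead(18x² + 75x − 34) ÷ lead(D) = 18x² ÷ 2x² = 9. Subtract (9)·D = 18x² + 81x − 27. Remainder: −6x − 7.

Q = [8, 1, -2, 2, 4, 9]; R = [-6, -7]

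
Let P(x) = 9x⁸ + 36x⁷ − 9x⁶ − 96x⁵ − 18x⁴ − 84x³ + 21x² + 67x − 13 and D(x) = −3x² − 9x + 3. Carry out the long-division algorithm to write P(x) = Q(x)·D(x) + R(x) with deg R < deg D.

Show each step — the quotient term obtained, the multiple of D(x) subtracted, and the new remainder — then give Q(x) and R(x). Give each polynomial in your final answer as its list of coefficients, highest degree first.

Q = [-3, -3, 9, 2, 9, 3, -7]; R = [-5, 8]

Step 1: lead(9x⁸ + 36x⁷ − 9x⁶ − 96x⁵ − 18x⁴ − 84x³ + 21x² + 67x − 13) ÷ lead(D) = 9x⁸ ÷ −3x² = −3x⁶. Subtract (−3x⁶)·D = 9x⁸ + 27x⁷ − 9x⁶. Remainder: 9x⁷ − 96x⁵ − 18x⁴ − 84x³ + 21x² + 67x − 13.
Step 2: lead(9x⁷ − 96x⁵ − 18x⁴ − 84x³ + 21x² + 67x − 13) ÷ lead(D) = 9x⁷ ÷ −3x² = −3x⁵. Subtract (−3x⁵)·D = 9x⁷ + 27x⁶ − 9x⁵. Remainder: −27x⁶ − 87x⁵ − 18x⁴ − 84x³ + 21x² + 67x − 13.
Step 3: lead(−27x⁶ − 87x⁵ − 18x⁴ − 84x³ + 21x² + 67x − 13) ÷ lead(D) = −27x⁶ ÷ −3x² = 9x⁴. Subtract (9x⁴)·D = −27x⁶ − 81x⁵ + 27x⁴. Remainder: −6x⁵ − 45x⁴ − 84x³ + 21x² + 67x − 13.
Step 4: lead(−6x⁵ − 45x⁴ − 84x³ + 21x² + 67x − 13) ÷ lead(D) = −6x⁵ ÷ −3x² = 2x³. Subtract (2x³)·D = −6x⁵ − 18x⁴ + 6x³. Remainder: −27x⁴ − 90x³ + 21x² + 67x − 13.
Step 5: lead(−27x⁴ − 90x³ + 21x² + 67x − 13) ÷ lead(D) = −27x⁴ ÷ −3x² = 9x². Subtract (9x²)·D = −27x⁴ − 81x³ + 27x². Remainder: −9x³ − 6x² + 67x − 13.
Step 6: lead(−9x³ − 6x² + 67x − 13) ÷ lead(D) = −9x³ ÷ −3x² = 3x. Subtract (3x)·D = −9x³ − 27x² + 9x. Remainder: 21x² + 58x − 13.
Step 7: lead(21x² + 58x − 13) ÷ lead(D) = 21x² ÷ −3x² = −7. Subtract (−7)·D = 21x² + 63x − 21. Remainder: −5x + 8.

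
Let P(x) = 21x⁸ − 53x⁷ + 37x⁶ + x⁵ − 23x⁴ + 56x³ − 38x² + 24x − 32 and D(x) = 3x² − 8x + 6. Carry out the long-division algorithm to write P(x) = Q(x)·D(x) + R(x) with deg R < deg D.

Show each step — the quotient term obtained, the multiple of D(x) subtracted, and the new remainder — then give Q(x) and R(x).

Q(x) = 7x⁶ + x⁵ + x⁴ + x³ − 7x² − 2x − 4; R(x) = 4x − 8

Step 1: lead(21x⁸ − 53x⁷ + 37x⁶ + x⁵ − 23x⁴ + 56x³ − 38x² + 24x − 32) ÷ lead(D) = 21x⁸ ÷ 3x² = 7x⁶. Subtract (7x⁶)·D = 21x⁸ − 56x⁷ + 42x⁶. Remainder: 3x⁷ − 5x⁶ + x⁵ − 23x⁴ + 56x³ − 38x² + 24x − 32.
Step 2: lead(3x⁷ − 5x⁶ + x⁵ − 23x⁴ + 56x³ − 38x² + 24x − 32) ÷ lead(D) = 3x⁷ ÷ 3x² = x⁵. Subtract (x⁵)·D = 3x⁷ − 8x⁶ + 6x⁵. Remainder: 3x⁶ − 5x⁵ − 23x⁴ + 56x³ − 38x² + 24x − 32.
Step 3: lead(3x⁶ − 5x⁵ − 23x⁴ + 56x³ − 38x² + 24x − 32) ÷ lead(D) = 3x⁶ ÷ 3x² = x⁴. Subtract (x⁴)·D = 3x⁶ − 8x⁵ + 6x⁴. Remainder: 3x⁵ − 29x⁴ + 56x³ − 38x² + 24x − 32.
Step 4: lead(3x⁵ − 29x⁴ + 56x³ − 38x² + 24x − 32) ÷ lead(D) = 3x⁵ ÷ 3x² = x³. Subtract (x³)·D = 3x⁵ − 8x⁴ + 6x³. Remainder: −21x⁴ + 50x³ − 38x² + 24x − 32.
Step 5: lead(−21x⁴ + 50x³ − 38x² + 24x − 32) ÷ lead(D) = −21x⁴ ÷ 3x² = −7x². Subtract (−7x²)·D = −21x⁴ + 56x³ − 42x². Remainder: −6x³ + 4x² + 24x − 32.
Step 6: lead(−6x³ + 4x² + 24x − 32) ÷ lead(D) = −6x³ ÷ 3x² = −2x. Subtract (−2x)·D = −6x³ + 16x² − 12x. Remainder: −12x² + 36x − 32.
Step 7: lead(−12x² + 36x − 32) ÷ lead(D) = −12x² ÷ 3x² = −4. Subtract (−4)·D = −12x² + 32x − 24. Remainder: 4x − 8.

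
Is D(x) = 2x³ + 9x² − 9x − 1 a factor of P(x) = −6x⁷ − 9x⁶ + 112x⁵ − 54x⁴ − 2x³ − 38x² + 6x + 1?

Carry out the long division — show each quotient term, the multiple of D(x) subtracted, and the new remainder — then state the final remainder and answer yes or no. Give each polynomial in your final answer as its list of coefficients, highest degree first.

R = [0], so D(x) is a factor of P(x). yes

Step 1: lead(−6x⁷ − 9x⁶ + 112x⁵ − 54x⁴ − 2x³ − 38x² + 6x + 1) ÷ lead(D) = −6x⁷ ÷ 2x³ = −3x⁴. Subtract (−3x⁴)·D = −6x⁷ − 27x⁶ + 27x⁵ + 3x⁴. Remainder: 18x⁶ + 85x⁵ − 57x⁴ − 2x³ − 38x² + 6x + 1.
Step 2: lead(18x⁶ + 85x⁵ − 57x⁴ − 2x³ − 38x² + 6x + 1) ÷ lead(D) = 18x⁶ ÷ 2x³ = 9x³. Subtract (9x³)·D = 18x⁶ + 81x⁵ − 81x⁴ − 9x³. Remainder: 4x⁵ + 24x⁴ + 7x³ − 38x² + 6x + 1.
Step 3: lead(4x⁵ + 24x⁴ + 7x³ − 38x² + 6x + 1) ÷ lead(D) = 4x⁵ ÷ 2x³ = 2x². Subtract (2x²)·D = 4x⁵ + 18x⁴ − 18x³ − 2x². Remainder: 6x⁴ + 25x³ − 36x² + 6x + 1.
Step 4: lead(6x⁴ + 25x³ − 36x² + 6x + 1) ÷ lead(D) = 6x⁴ ÷ 2x³ = 3x. Subtract (3x)·D = 6x⁴ + 27x³ − 27x² − 3x. Remainder: −2x³ − 9x² + 9x + 1.
Step 5: lead(−2x³ − 9x² + 9x + 1) ÷ lead(D) = −2x³ ÷ 2x³ = −1. Subtract (−1)·D = −2x³ − 9x² + 9x + 1. Remainder: 0.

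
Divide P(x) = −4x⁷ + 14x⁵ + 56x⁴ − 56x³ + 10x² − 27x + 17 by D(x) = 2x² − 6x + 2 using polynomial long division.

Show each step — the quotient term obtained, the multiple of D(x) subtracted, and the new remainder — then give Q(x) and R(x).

Q(x) = −2x⁵ − 6x⁴ − 9x³ + 7x² + 2x + 4; R(x) = −7x + 9

Step 1: lead(−4x⁷ + 14x⁵ + 56x⁴ − 56x³ + 10x² − 27x + 17) ÷ lead(D) = −4x⁷ ÷ 2x² = −2x⁵. Subtract (−2x⁵)·D = −4x⁷ + 12x⁶ − 4x⁵. Remainder: −12x⁶ + 18x⁵ + 56x⁴ − 56x³ + 10x² − 27x + 17.
Step 2: lead(−12x⁶ + 18x⁵ + 56x⁴ − 56x³ + 10x² − 27x + 17) ÷ lead(D) = −12x⁶ ÷ 2x² = −6x⁴. Subtract (−6x⁴)·D = −12x⁶ + 36x⁵ − 12x⁴. Remainder: −18x⁵ + 68x⁴ − 56x³ + 10x² − 27x + 17.
Step 3: lead(−18x⁵ + 68x⁴ − 56x³ + 10x² − 27x + 17) ÷ lead(D) = −18x⁵ ÷ 2x² = −9x³. Subtract (−9x³)·D = −18x⁵ + 54x⁴ − 18x³. Remainder: 14x⁴ − 38x³ + 10x² − 27x + 17.
Step 4: lead(14x⁴ − 38x³ + 10x² − 27x + 17) ÷ lead(D) = 14x⁴ ÷ 2x² = 7x². Subtract (7x²)·D = 14x⁴ − 42x³ + 14x². Remainder: 4x³ − 4x² − 27x + 17.
Step 5: lead(4x³ − 4x² − 27x + 17) ÷ lead(D) = 4x³ ÷ 2x² = 2x. Subtract (2x)·D = 4x³ − 12x² + 4x. Remainder: 8x² − 31x + 17.
Step 6: lead(8x² − 31x + 17) ÷ lead(D) = 8x² ÷ 2x² = 4. Subtract (4)·D = 8x² − 24x + 8. Remainder: −7x + 9.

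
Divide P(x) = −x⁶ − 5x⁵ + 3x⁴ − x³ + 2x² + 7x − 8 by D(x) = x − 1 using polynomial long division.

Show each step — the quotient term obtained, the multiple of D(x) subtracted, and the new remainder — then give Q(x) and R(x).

Q(x) = −x⁵ − 6x⁴ − 3x³ − 4x² − 2x + 5; R(x) = −3

Step 1: lead(−x⁶ − 5x⁵ + 3x⁴ − x³ + 2x² + 7x − 8) ÷ lead(D) = −x⁶ ÷ x = −x⁵. Subtract (−x⁵)·D = −x⁶ + x⁵. Remainder: −6x⁵ + 3x⁴ − x³ + 2x² + 7x − 8.
Step 2: lead(−6x⁵ + 3x⁴ − x³ + 2x² + 7x − 8) ÷ lead(D) = −6x⁵ ÷ x = −6x⁴. Subtract (−6x⁴)·D = −6x⁵ + 6x⁴. Remainder: −3x⁴ − x³ + 2x² + 7x − 8.
Step 3: lead(−3x⁴ − x³ + 2x² + 7x − 8) ÷ lead(D) = −3x⁴ ÷ x = −3x³. Subtract (−3x³)·D = −3x⁴ + 3x³. Remainder: −4x³ + 2x² + 7x − 8.
Step 4: lead(−4x³ + 2x² + 7x − 8) ÷ lead(D) = −4x³ ÷ x = −4x². Subtract (−4x²)·D = −4x³ + 4x². Remainder: −2x² + 7x − 8.
Step 5: lead(−2x² + 7x − 8) ÷ lead(D) = −2x² ÷ x = −2x. Subtract (−2x)·D = −2x² + 2x. Remainder: 5x − 8.
Step 6: lead(5x − 8) ÷ lead(D) = 5x ÷ x = 5. Subtract (5)·D = 5x − 5. Remainder: −3.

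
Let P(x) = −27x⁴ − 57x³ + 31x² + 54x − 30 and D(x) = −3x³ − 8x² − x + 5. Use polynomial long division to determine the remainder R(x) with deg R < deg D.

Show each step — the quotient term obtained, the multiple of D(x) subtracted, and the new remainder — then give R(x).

R(x) = 4x − 5

Step 1: lead(−27x⁴ − 57x³ + 31x² + 54x − 30) ÷ lead(D) = −27x⁴ ÷ −3x³ = 9x. Subtract (9x)·D = −27x⁴ − 72x³ − 9x² + 45x. Remainder: 15x³ + 40x² + 9x − 30.
Step 2: lead(15x³ + 40x² + 9x − 30) ÷ lead(D) = 15x³ ÷ −3x³ = −5. Subtract (−5)·D = 15x³ + 40x² + 5x − 25. Remainder: 4x − 5.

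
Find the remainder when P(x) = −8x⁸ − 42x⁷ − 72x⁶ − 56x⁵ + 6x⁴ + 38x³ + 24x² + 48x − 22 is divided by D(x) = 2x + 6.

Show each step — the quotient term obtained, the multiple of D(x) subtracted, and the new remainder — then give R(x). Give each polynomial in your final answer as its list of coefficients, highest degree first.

R = [-4]

Step 1: lead(−8x⁸ − 42x⁷ − 72x⁶ − 56x⁵ + 6x⁴ + 38x³ + 24x² + 48x − 22) ÷ lead(D) = −8x⁸ ÷ 2x = −4x⁷. Subtract (−4x⁷)·D = −8x⁸ − 24x⁷. Remainder: −18x⁷ − 72x⁶ − 56x⁵ + 6x⁴ + 38x³ + 24x² + 48x − 22.
Step 2: lead(−18x⁷ − 72x⁶ − 56x⁵ + 6x⁴ + 38x³ + 24x² + 48x − 22) ÷ lead(D) = −18x⁷ ÷ 2x = −9x⁶. Subtract (−9x⁶)·D = −18x⁷ − 54x⁶. Remainder: −18x⁶ − 56x⁵ + 6x⁴ + 38x³ + 24x² + 48x − 22.
Step 3: lead(−18x⁶ − 56x⁵ + 6x⁴ + 38x³ + 24x² + 48x − 22) ÷ lead(D) = −18x⁶ ÷ 2x = −9x⁵. Subtract (−9x⁵)·D = −18x⁶ − 54x⁵. Remainder: −2x⁵ + 6x⁴ + 38x³ + 24x² + 48x − 22.
Step 4: lead(−2x⁵ + 6x⁴ + 38x³ + 24x² + 48x − 22) ÷ lead(D) = −2x⁵ ÷ 2x = −x⁴. Subtract (−x⁴)·D = −2x⁵ − 6x⁴. Remainder: 12x⁴ + 38x³ + 24x² + 48x − 22.
Step 5: lead(12x⁴ + 38x³ + 24x² + 48x − 22) ÷ lead(D) = 12x⁴ ÷ 2x = 6x³. Subtract (6x³)·D = 12x⁴ + 36x³. Remainder: 2x³ + 24x² + 48x − 22.
Step 6: lead(2x³ + 24x² + 48x − 22) ÷ lead(D) = 2x³ ÷ 2x = x². Subtract (x²)·D = 2x³ + 6x². Remainder: 18x² + 48x − 22.
Step 7: lead(18x² + 48x − 22) ÷ lead(D) = 18x² ÷ 2x = 9x. Subtract (9x)·D = 18x² + 54x. Remainder: −6x − 22.
Step 8: lead(−6x − 22) ÷ lead(D) = −6x ÷ 2x = −3. Subtract (−3)·D = −6x − 18. Remainder: −4.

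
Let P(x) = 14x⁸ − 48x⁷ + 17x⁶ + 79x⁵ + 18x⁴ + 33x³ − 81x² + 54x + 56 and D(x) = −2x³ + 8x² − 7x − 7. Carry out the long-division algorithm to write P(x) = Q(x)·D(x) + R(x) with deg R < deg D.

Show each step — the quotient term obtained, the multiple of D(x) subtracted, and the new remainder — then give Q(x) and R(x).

Q(x) = −7x⁵ − 4x⁴ − x² + x − 9; R(x) = −9x² − 2x − 7

Step 1: lead(14x⁸ − 48x⁷ + 17x⁶ + 79x⁵ + 18x⁴ + 33x³ − 81x² + 54x + 56) ÷ lead(D) = 14x⁸ ÷ −2x³ = −7x⁵. Subtract (−7x⁵)·D = 14x⁸ − 56x⁷ + 49x⁶ + 49x⁵. Remainder: 8x⁷ − 32x⁶ + 30x⁵ + 18x⁴ + 33x³ − 81x² + 54x + 56.
Step 2: lead(8x⁷ − 32x⁶ + 30x⁵ + 18x⁴ + 33x³ − 81x² + 54x + 56) ÷ lead(D) = 8x⁷ ÷ −2x³ = −4x⁴. Subtract (−4x⁴)·D = 8x⁷ − 32x⁶ + 28x⁵ + 28x⁴. Remainder: 2x⁵ − 10x⁴ + 33x³ − 81x² + 54x + 56.
Step 3: lead(2x⁵ − 10x⁴ + 33x³ − 81x² + 54x + 56) ÷ lead(D) = 2x⁵ ÷ −2x³ = −x². Subtract (−x²)·D = 2x⁵ − 8x⁴ + 7x³ + 7x². Remainder: −2x⁴ + 26x³ − 88x² + 54x + 56.
Step 4: lead(−2x⁴ + 26x³ − 88x² + 54x + 56) ÷ lead(D) = −2x⁴ ÷ −2x³ = x. Subtract (x)·D = −2x⁴ + 8x³ − 7x² − 7x. Remainder: 18x³ − 81x² + 61x + 56.
Step 5: lead(18x³ − 81x² + 61x + 56) ÷ lead(D) = 18x³ ÷ −2x³ = −9. Subtract (−9)·D = 18x³ − 72x² + 63x + 63. Remainder: −9x² − 2x − 7.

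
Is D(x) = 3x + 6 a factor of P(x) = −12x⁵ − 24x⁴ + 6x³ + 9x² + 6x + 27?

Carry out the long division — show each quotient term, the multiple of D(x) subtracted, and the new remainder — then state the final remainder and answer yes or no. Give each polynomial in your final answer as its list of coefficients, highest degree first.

Step 1: lead(−12x⁵ − 24x⁴ + 6x³ + 9x² + 6x + 27) ÷ lead(D) = −12x⁵ ÷ 3x = −4x⁴. Subtract (−4x⁴)·D = −12x⁵ − 24x⁴. Remainder: 6x³ + 9x² + 6x + 27.
Step 2: lead(6x³ + 9x² + 6x + 27) ÷ lead(D) = 6x³ ÷ 3x = 2x². Subtract (2x²)·D = 6x³ + 12x². Remainder: −3x² + 6x + 27.
Step 3: lead(−3x² + 6x + 27) ÷ lead(D) = −3x² ÷ 3x = −x. Subtract (−x)·D = −3x² − 6x. Remainder: 12x + 27.
Step 4: lead(12x + 27) ÷ lead(D) = 12x ÷ 3x = 4. Subtract (4)·D = 12x + 24. Remainder: 3.

R = [3], so D(x) is not a factor of P(x). no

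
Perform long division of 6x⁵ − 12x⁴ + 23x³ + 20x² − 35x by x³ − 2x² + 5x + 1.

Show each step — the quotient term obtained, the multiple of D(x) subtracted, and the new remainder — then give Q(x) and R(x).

Step 1: lead(6x⁵ − 12x⁴ + 23x³ + 20x² − 35x) ÷ lead(D) = 6x⁵ ÷ x³ = 6x². Subtract (6x²)·D = 6x⁵ − 12x⁴ + 30x³ + 6x². Remainder: −7x³ + 14x² − 35x.
Step 2: lead(−7x³ + 14x² − 35x) ÷ lead(D) = −7x³ ÷ x³ = −7. Subtract (−7)·D = −7x³ + 14x² − 35x − 7. Remainder: 7.

Q(x) = 6x² − 7; R(x) = 7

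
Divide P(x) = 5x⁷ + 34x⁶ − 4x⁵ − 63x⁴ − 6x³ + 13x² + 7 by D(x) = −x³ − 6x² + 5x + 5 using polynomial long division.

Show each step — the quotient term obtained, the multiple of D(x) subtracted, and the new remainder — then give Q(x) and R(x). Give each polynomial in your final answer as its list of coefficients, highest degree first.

Step 1: lead(5x⁷ + 34x⁶ − 4x⁵ − 63x⁴ − 6x³ + 13x² + 7) ÷ lead(D) = 5x⁷ ÷ −x³ = −5x⁴. Subtract (−5x⁴)·D = 5x⁷ + 30x⁶ − 25x⁵ − 25x⁴. Remainder: 4x⁶ + 21x⁵ − 38x⁴ − 6x³ + 13x² + 7.
Step 2: lead(4x⁶ + 21x⁵ − 38x⁴ − 6x³ + 13x² + 7) ÷ lead(D) = 4x⁶ ÷ −x³ = −4x³. Subtract (−4x³)·D = 4x⁶ + 24x⁵ − 20x⁴ − 20x³. Remainder: −3x⁵ − 18x⁴ + 14x³ + 13x² + 7.
Step 3: lead(−3x⁵ − 18x⁴ + 14x³ + 13x² + 7) ÷ lead(D) = −3x⁵ ÷ −x³ = 3x². Subtract (3x²)·D = −3x⁵ − 18x⁴ + 15x³ + 15x². Remainder: −x³ − 2x² + 7.
Step 4: lead(−x³ − 2x² + 7) ÷ lead(D) = −x³ ÷ −x³ = 1. Subtract (1)·D = −x³ − 6x² + 5x + 5. Remainder: 4x² − 5x + 2.

Q = [-5, -4, 3, 0, 1]; R = [4, -5, 2]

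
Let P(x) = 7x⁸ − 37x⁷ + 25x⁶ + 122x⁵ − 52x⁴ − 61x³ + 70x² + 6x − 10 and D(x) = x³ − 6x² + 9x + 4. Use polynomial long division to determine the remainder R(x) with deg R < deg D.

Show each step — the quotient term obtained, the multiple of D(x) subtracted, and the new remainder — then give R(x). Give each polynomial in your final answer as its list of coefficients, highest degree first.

Step 1: lead(7x⁸ − 37x⁷ + 25x⁶ + 122x⁵ − 52x⁴ − 61x³ + 70x² + 6x − 10) ÷ lead(D) = 7x⁸ ÷ x³ = 7x⁵. Subtract (7x⁵)·D = 7x⁸ − 42x⁷ + 63x⁶ + 28x⁵. Remainder: 5x⁷ − 38x⁶ + 94x⁵ − 52x⁴ − 61x³ + 70x² + 6x − 10.
Step 2: lead(5x⁷ − 38x⁶ + 94x⁵ − 52x⁴ − 61x³ + 70x² + 6x − 10) ÷ lead(D) = 5x⁷ ÷ x³ = 5x⁴. Subtract (5x⁴)·D = 5x⁷ − 30x⁶ + 45x⁵ + 20x⁴. Remainder: −8x⁶ + 49x⁵ − 72x⁴ − 61x³ + 70x² + 6x − 10.
Step 3: lead(−8x⁶ + 49x⁵ − 72x⁴ − 61x³ + 70x² + 6x − 10) ÷ lead(D) = −8x⁶ ÷ x³ = −8x³. Subtract (−8x³)·D = −8x⁶ + 48x⁵ − 72x⁴ − 32x³. Remainder: x⁵ − 29x³ + 70x² + 6x − 10.
Step 4: lead(x⁵ − 29x³ + 70x² + 6x − 10) ÷ lead(D) = x⁵ ÷ x³ = x². Subtract (x²)·D = x⁵ − 6x⁴ + 9x³ + 4x². Remainder: 6x⁴ − 38x³ + 66x² + 6x − 10.
Step 5: lead(6x⁴ − 38x³ + 66x² + 6x − 10) ÷ lead(D) = 6x⁴ ÷ x³ = 6x. Subtract (6x)·D = 6x⁴ − 36x³ + 54x² + 24x. Remainder: −2x³ + 12x² − 18x − 10.
Step 6: lead(−2x³ + 12x² − 18x − 10) ÷ lead(D) = −2x³ ÷ x³ = −2. Subtract (−2)·D = −2x³ + 12x² − 18x − 8. Remainder: −2.

R = [-2]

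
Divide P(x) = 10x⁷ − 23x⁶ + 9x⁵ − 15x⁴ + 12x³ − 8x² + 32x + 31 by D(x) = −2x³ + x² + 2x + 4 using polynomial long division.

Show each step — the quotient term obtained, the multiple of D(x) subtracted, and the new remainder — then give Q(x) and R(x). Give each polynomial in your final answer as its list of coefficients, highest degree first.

Step 1: lead(10x⁷ − 23x⁶ + 9x⁵ − 15x⁴ + 12x³ − 8x² + 32x + 31) ÷ lead(D) = 10x⁷ ÷ −2x³ = −5x⁴. Subtract (−5x⁴)·D = 10x⁷ − 5x⁶ − 10x⁵ − 20x⁴. Remainder: −18x⁶ + 19x⁵ + 5x⁴ + 12x³ − 8x² + 32x + 31.
Step 2: lead(−18x⁶ + 19x⁵ + 5x⁴ + 12x³ − 8x² + 32x + 31) ÷ lead(D) = −18x⁶ ÷ −2x³ = 9x³. Subtract (9x³)·D = −18x⁶ + 9x⁵ + 18x⁴ + 36x³. Remainder: 10x⁵ − 13x⁴ − 24x³ − 8x² + 32x + 31.
Step 3: lead(10x⁵ − 13x⁴ − 24x³ − 8x² + 32x + 31) ÷ lead(D) = 10x⁵ ÷ −2x³ = −5x². Subtract (−5x²)·D = 10x⁵ − 5x⁴ − 10x³ − 20x². Remainder: −8x⁴ − 14x³ + 12x² + 32x + 31.
Step 4: lead(−8x⁴ − 14x³ + 12x² + 32x + 31) ÷ lead(D) = −8x⁴ ÷ −2x³ = 4x. Subtract (4x)·D = −8x⁴ + 4x³ + 8x² + 16x. Remainder: −18x³ + 4x² + 16x + 31.
Step 5: lead(−18x³ + 4x² + 16x + 31) ÷ lead(D) = −18x³ ÷ −2x³ = 9. Subtract (9)·D = −18x³ + 9x² + 18x + 36. Remainder: −5x² − 2x − 5.

Q = [-5, 9, -5, 4, 9]; R = [-5, -2, -5]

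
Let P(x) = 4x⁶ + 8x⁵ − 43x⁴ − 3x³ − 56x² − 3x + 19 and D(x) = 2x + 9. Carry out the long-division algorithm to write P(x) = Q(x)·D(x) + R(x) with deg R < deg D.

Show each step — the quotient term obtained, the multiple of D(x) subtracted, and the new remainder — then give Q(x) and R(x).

Q(x) = 2x⁵ − 5x⁴ + x³ − 6x² − x + 3; R(x) = −8

Step 1: lead(4x⁶ + 8x⁵ − 43x⁴ − 3x³ − 56x² − 3x + 19) ÷ lead(D) = 4x⁶ ÷ 2x = 2x⁵. Subtract (2x⁵)·D = 4x⁶ + 18x⁵. Remainder: −10x⁵ − 43x⁴ − 3x³ − 56x² − 3x + 19.
Step 2: lead(−10x⁵ − 43x⁴ − 3x³ − 56x² − 3x + 19) ÷ lead(D) = −10x⁵ ÷ 2x = −5x⁴. Subtract (−5x⁴)·D = −10x⁵ − 45x⁴. Remainder: 2x⁴ − 3x³ − 56x² − 3x + 19.
Step 3: lead(2x⁴ − 3x³ − 56x² − 3x + 19) ÷ lead(D) = 2x⁴ ÷ 2x = x³. Subtract (x³)·D = 2x⁴ + 9x³. Remainder: −12x³ − 56x² − 3x + 19.
Step 4: lead(−12x³ − 56x² − 3x + 19) ÷ lead(D) = −12x³ ÷ 2x = −6x². Subtract (−6x²)·D = −12x³ − 54x². Remainder: −2x² − 3x + 19.
Step 5: lead(−2x² − 3x + 19) ÷ lead(D) = −2x² ÷ 2x = −x. Subtract (−x)·D = −2x² − 9x. Remainder: 6x + 19.
Step 6: lead(6x + 19) ÷ lead(D) = 6x ÷ 2x = 3. Subtract (3)·D = 6x + 27. Remainder: −8.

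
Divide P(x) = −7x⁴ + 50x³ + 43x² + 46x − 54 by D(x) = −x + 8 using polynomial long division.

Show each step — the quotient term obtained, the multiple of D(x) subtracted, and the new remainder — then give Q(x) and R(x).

Q(x) = 7x³ + 6x² + 5x − 6; R(x) = −6

Step 1: lead(−7x⁴ + 50x³ + 43x² + 46x − 54) ÷ lead(D) = −7x⁴ ÷ −x = 7x³. Subtract (7x³)·D = −7x⁴ + 56x³. Remainder: −6x³ + 43x² + 46x − 54.
Step 2: lead(−6x³ + 43x² + 46x − 54) ÷ lead(D) = −6x³ ÷ −x = 6x². Subtract (6x²)·D = −6x³ + 48x². Remainder: −5x² + 46x − 54.
Step 3: lead(−5x² + 46x − 54) ÷ lead(D) = −5x² ÷ −x = 5x. Subtract (5x)·D = −5x² + 40x. Remainder: 6x − 54.
Step 4: lead(6x − 54) ÷ lead(D) = 6x ÷ −x = −6. Subtract (−6)·D = 6x − 48. Remainder: −6.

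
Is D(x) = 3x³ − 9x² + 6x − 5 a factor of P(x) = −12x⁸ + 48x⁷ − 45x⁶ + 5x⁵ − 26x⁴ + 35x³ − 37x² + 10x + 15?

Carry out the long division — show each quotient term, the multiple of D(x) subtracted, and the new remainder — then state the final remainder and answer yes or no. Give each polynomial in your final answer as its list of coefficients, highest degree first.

Step 1: lead(−12x⁸ + 48x⁷ − 45x⁶ + 5x⁵ − 26x⁴ + 35x³ − 37x² + 10x + 15) ÷ lead(D) = −12x⁸ ÷ 3x³ = −4x⁵. Subtract (−4x⁵)·D = −12x⁸ + 36x⁷ − 24x⁶ + 20x⁵. Remainder: 12x⁷ − 21x⁶ − 15x⁵ − 26x⁴ + 35x³ − 37x² + 10x + 15.
Step 2: lead(12x⁷ − 21x⁶ − 15x⁵ − 26x⁴ + 35x³ − 37x² + 10x + 15) ÷ lead(D) = 12x⁷ ÷ 3x³ = 4x⁴. Subtract (4x⁴)·D = 12x⁷ − 36x⁶ + 24x⁵ − 20x⁴. Remainder: 15x⁶ − 39x⁵ − 6x⁴ + 35x³ − 37x² + 10x + 15.
Step 3: lead(15x⁶ − 39x⁵ − 6x⁴ + 35x³ − 37x² + 10x + 15) ÷ lead(D) = 15x⁶ ÷ 3x³ = 5x³. Subtract (5x³)·D = 15x⁶ − 45x⁵ + 30x⁴ − 25x³. Remainder: 6x⁵ − 36x⁴ + 60x³ − 37x² + 10x + 15.
Step 4: lead(6x⁵ − 36x⁴ + 60x³ − 37x² + 10x + 15) ÷ lead(D) = 6x⁵ ÷ 3x³ = 2x². Subtract (2x²)·D = 6x⁵ − 18x⁴ + 12x³ − 10x². Remainder: −18x⁴ + 48x³ − 27x² + 10x + 15.
Step 5: lead(−18x⁴ + 48x³ − 27x² + 10x + 15) ÷ lead(D) = −18x⁴ ÷ 3x³ = −6x. Subtract (−6x)·D = −18x⁴ + 54x³ − 36x² + 30x. Remainder: −6x³ + 9x² − 20x + 15.
Step 6: lead(−6x³ + 9x² − 20x + 15) ÷ lead(D) = −6x³ ÷ 3x³ = −2. Subtract (−2)·D = −6x³ + 18x² − 12x + 10. Remainder: −9x² − 8x + 5.

R = [-9, -8, 5], so D(x) is not a factor of P(x). no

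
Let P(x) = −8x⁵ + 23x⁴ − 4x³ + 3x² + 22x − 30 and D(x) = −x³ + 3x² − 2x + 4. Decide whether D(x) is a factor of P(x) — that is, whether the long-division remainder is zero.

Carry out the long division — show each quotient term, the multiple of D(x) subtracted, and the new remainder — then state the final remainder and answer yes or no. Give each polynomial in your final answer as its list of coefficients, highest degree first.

Step 1: lead(−8x⁵ + 23x⁴ − 4x³ + 3x² + 22x − 30) ÷ lead(D) = −8x⁵ ÷ −x³ = 8x². Subtract (8x²)·D = −8x⁵ + 24x⁴ − 16x³ + 32x². Remainder: −x⁴ + 12x³ − 29x² + 22x − 30.
Step 2: lead(−x⁴ + 12x³ − 29x² + 22x − 30) ÷ lead(D) = −x⁴ ÷ −x³ = x. Subtract (x)·D = −x⁴ + 3x³ − 2x² + 4x. Remainder: 9x³ − 27x² + 18x − 30.
Step 3: lead(9x³ − 27x² + 18x − 30) ÷ lead(D) = 9x³ ÷ −x³ = −9. Subtract (−9)·D = 9x³ − 27x² + 18x − 36. Remainder: 6.

R = [6], so D(x) is not a factor of P(x). no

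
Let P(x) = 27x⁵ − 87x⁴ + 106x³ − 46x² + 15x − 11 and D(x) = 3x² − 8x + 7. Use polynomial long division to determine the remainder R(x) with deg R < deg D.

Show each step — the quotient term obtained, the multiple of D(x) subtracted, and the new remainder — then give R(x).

Step 1: lead(27x⁵ − 87x⁴ + 106x³ − 46x² + 15x − 11) ÷ lead(D) = 27x⁵ ÷ 3x² = 9x³. Subtract (9x³)·D = 27x⁵ − 72x⁴ + 63x³. Remainder: −15x⁴ + 43x³ − 46x² + 15x − 11.
Step 2: lead(−15x⁴ + 43x³ − 46x² + 15x − 11) ÷ lead(D) = −15x⁴ ÷ 3x² = −5x². Subtract (−5x²)·D = −15x⁴ + 40x³ − 35x². Remainder: 3x³ − 11x² + 15x − 11.
Step 3: lead(3x³ − 11x² + 15x − 11) ÷ lead(D) = 3x³ ÷ 3x² = x. Subtract (x)·D = 3x³ − 8x² + 7x. Remainder: −3x² + 8x − 11.
Step 4: lead(−3x² + 8x − 11) ÷ lead(D) = −3x² ÷ 3x² = −1. Subtract (−1)·D = −3x² + 8x − 7. Remainder: −4.

R(x) = −4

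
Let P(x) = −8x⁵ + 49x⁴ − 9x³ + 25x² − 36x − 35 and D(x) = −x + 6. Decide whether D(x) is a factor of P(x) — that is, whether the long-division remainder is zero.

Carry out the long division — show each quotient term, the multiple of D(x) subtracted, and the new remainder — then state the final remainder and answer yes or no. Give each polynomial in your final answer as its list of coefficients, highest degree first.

Step 1: lead(−8x⁵ + 49x⁴ − 9x³ + 25x² − 36x − 35) ÷ lead(D) = −8x⁵ ÷ −x = 8x⁴. Subtract (8x⁴)·D = −8x⁵ + 48x⁴. Remainder: x⁴ − 9x³ + 25x² − 36x − 35.
Step 2: lead(x⁴ − 9x³ + 25x² − 36x − 35) ÷ lead(D) = x⁴ ÷ −x = −x³. Subtract (−x³)·D = x⁴ − 6x³. Remainder: −3x³ + 25x² − 36x − 35.
Step 3: lead(−3x³ + 25x² − 36x − 35) ÷ lead(D) = −3x³ ÷ −x = 3x². Subtract (3x²)·D = −3x³ + 18x². Remainder: 7x² − 36x − 35.
Step 4: lead(7x² − 36x − 35) ÷ lead(D) = 7x² ÷ −x = −7x. Subtract (−7x)·D = 7x² − 42x. Remainder: 6x − 35.
Step 5: lead(6x − 35) ÷ lead(D) = 6x ÷ −x = −6. Subtract (−6)·D = 6x − 36. Remainder: 1.

R = [1], so D(x) is not a factor of P(x). no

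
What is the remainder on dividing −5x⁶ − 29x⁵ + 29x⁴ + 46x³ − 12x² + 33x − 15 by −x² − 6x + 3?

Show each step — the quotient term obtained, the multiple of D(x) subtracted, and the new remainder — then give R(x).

Step 1: lead(−5x⁶ − 29x⁵ + 29x⁴ + 46x³ − 12x² + 33x − 15) ÷ lead(D) = −5x⁶ ÷ −x² = 5x⁴. Subtract (5x⁴)·D = −5x⁶ − 30x⁵ + 15x⁴. Remainder: x⁵ + 14x⁴ + 46x³ − 12x² + 33x − 15.
Step 2: lead(x⁵ + 14x⁴ + 46x³ − 12x² + 33x − 15) ÷ lead(D) = x⁵ ÷ −x² = −x³. Subtract (−x³)·D = x⁵ + 6x⁴ − 3x³. Remainder: 8x⁴ + 49x³ − 12x² + 33x − 15.
Step 3: lead(8x⁴ + 49x³ − 12x² + 33x − 15) ÷ lead(D) = 8x⁴ ÷ −x² = −8x². Subtract (−8x²)·D = 8x⁴ + 48x³ − 24x². Remainder: x³ + 12x² + 33x − 15.
Step 4: lead(x³ + 12x² + 33x − 15) ÷ lead(D) = x³ ÷ −x² = −x. Subtract (−x)·D = x³ + 6x² − 3x. Remainder: 6x² + 36x − 15.
Step 5: lead(6x² + 36x − 15) ÷ lead(D) = 6x² ÷ −x² = −6. Subtract (−6)·D = 6x² + 36x − 18. Remainder: 3.

R(x) = 3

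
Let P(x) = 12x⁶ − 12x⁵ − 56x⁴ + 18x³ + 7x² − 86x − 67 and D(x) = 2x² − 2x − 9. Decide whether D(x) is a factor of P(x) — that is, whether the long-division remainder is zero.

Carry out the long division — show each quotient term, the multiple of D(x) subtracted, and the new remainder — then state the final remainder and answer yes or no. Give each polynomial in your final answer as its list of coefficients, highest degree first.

Step 1: lead(12x⁶ − 12x⁵ − 56x⁴ + 18x³ + 7x² − 86x − 67) ÷ lead(D) = 12x⁶ ÷ 2x² = 6x⁴. Subtract (6x⁴)·D = 12x⁶ − 12x⁵ − 54x⁴. Remainder: −2x⁴ + 18x³ + 7x² − 86x − 67.
Step 2: lead(−2x⁴ + 18x³ + 7x² − 86x − 67) ÷ lead(D) = −2x⁴ ÷ 2x² = −x². Subtract (−x²)·D = −2x⁴ + 2x³ + 9x². Remainder: 16x³ − 2x² − 86x − 67.
Step 3: lead(16x³ − 2x² − 86x − 67) ÷ lead(D) = 16x³ ÷ 2x² = 8x. Subtract (8x)·D = 16x³ − 16x² − 72x. Remainder: 14x² − 14x − 67.
Step 4: lead(14x² − 14x − 67) ÷ lead(D) = 14x² ÷ 2x² = 7. Subtract (7)·D = 14x² − 14x − 63. Remainder: −4.

R = [-4], so D(x) is not a factor of P(x). no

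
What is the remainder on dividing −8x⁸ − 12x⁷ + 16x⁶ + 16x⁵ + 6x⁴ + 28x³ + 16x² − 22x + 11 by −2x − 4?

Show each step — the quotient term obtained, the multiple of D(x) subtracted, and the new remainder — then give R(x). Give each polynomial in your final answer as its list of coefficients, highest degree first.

R = [-9]

Step 1: lead(−8x⁸ − 12x⁷ + 16x⁶ + 16x⁵ + 6x⁴ + 28x³ + 16x² − 22x + 11) ÷ lead(D) = −8x⁸ ÷ −2x = 4x⁷. Subtract (4x⁷)·D = −8x⁸ − 16x⁷. Remainder: 4x⁷ + 16x⁶ + 16x⁵ + 6x⁴ + 28x³ + 16x² − 22x + 11.
Step 2: lead(4x⁷ + 16x⁶ + 16x⁵ + 6x⁴ + 28x³ + 16x² − 22x + 11) ÷ lead(D) = 4x⁷ ÷ −2x = −2x⁶. Subtract (−2x⁶)·D = 4x⁷ + 8x⁶. Remainder: 8x⁶ + 16x⁵ + 6x⁴ + 28x³ + 16x² − 22x + 11.
Step 3: lead(8x⁶ + 16x⁵ + 6x⁴ + 28x³ + 16x² − 22x + 11) ÷ lead(D) = 8x⁶ ÷ −2x = −4x⁵. Subtract (−4x⁵)·D = 8x⁶ + 16x⁵. Remainder: 6x⁴ + 28x³ + 16x² − 22x + 11.
Step 4: lead(6x⁴ + 28x³ + 16x² − 22x + 11) ÷ lead(D) = 6x⁴ ÷ −2x = −3x³. Subtract (−3x³)·D = 6x⁴ + 12x³. Remainder: 16x³ + 16x² − 22x + 11.
Step 5: lead(16x³ + 16x² − 22x + 11) ÷ lead(D) = 16x³ ÷ −2x = −8x². Subtract (−8x²)·D = 16x³ + 32x². Remainder: −16x² − 22x + 11.
Step 6: lead(−16x² − 22x + 11) ÷ lead(D) = −16x² ÷ −2x = 8x. Subtract (8x)·D = −16x² − 32x. Remainder: 10x + 11.
Step 7: lead(10x + 11) ÷ lead(D) = 10x ÷ −2x = −5. Subtract (−5)·D = 10x + 20. Remainder: −9.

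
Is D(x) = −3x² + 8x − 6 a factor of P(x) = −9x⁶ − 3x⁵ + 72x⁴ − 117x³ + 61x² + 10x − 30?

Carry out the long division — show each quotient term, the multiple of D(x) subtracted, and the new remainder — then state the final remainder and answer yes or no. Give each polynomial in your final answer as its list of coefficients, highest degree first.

Step 1: lead(−9x⁶ − 3x⁵ + 72x⁴ − 117x³ + 61x² + 10x − 30) ÷ lead(D) = −9x⁶ ÷ −3x² = 3x⁴. Subtract (3x⁴)·D = −9x⁶ + 24x⁵ − 18x⁴. Remainder: −27x⁵ + 90x⁴ − 117x³ + 61x² + 10x − 30.
Step 2: lead(−27x⁵ + 90x⁴ − 117x³ + 61x² + 10x − 30) ÷ lead(D) = −27x⁵ ÷ −3x² = 9x³. Subtract (9x³)·D = −27x⁵ + 72x⁴ − 54x³. Remainder: 18x⁴ − 63x³ + 61x² + 10x − 30.
Step 3: lead(18x⁴ − 63x³ + 61x² + 10x − 30) ÷ lead(D) = 18x⁴ ÷ −3x² = −6x². Subtract (−6x²)·D = 18x⁴ − 48x³ + 36x². Remainder: −15x³ + 25x² + 10x − 30.
Step 4: lead(−15x³ + 25x² + 10x − 30) ÷ lead(D) = −15x³ ÷ −3x² = 5x. Subtract (5x)·D = −15x³ + 40x² − 30x. Remainder: −15x² + 40x − 30.
Step 5: lead(−15x² + 40x − 30) ÷ lead(D) = −15x² ÷ −3x² = 5. Subtract (5)·D = −15x² + 40x − 30. Remainder: 0.

R = [0], so D(x) is a factor of P(x). yes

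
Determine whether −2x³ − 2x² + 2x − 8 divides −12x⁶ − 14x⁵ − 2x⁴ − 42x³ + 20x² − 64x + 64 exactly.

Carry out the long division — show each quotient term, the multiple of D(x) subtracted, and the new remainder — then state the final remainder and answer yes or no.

R(x) = 0, so D(x) is a factor of P(x). yes

Step 1: lead(−12x⁶ − 14x⁵ − 2x⁴ − 42x³ + 20x² − 64x + 64) ÷ lead(D) = −12x⁶ ÷ −2x³ = 6x³. Subtract (6x³)·D = −12x⁶ − 12x⁵ + 12x⁴ − 48x³. Remainder: −2x⁵ − 14x⁴ + 6x³ + 20x² − 64x + 64.
Step 2: lead(−2x⁵ − 14x⁴ + 6x³ + 20x² − 64x + 64) ÷ lead(D) = −2x⁵ ÷ −2x³ = x². Subtract (x²)·D = −2x⁵ − 2x⁴ + 2x³ − 8x². Remainder: −12x⁴ + 4x³ + 28x² − 64x + 64.
Step 3: lead(−12x⁴ + 4x³ + 28x² − 64x + 64) ÷ lead(D) = −12x⁴ ÷ −2x³ = 6x. Subtract (6x)·D = −12x⁴ − 12x³ + 12x² − 48x. Remainder: 16x³ + 16x² − 16x + 64.
Step 4: lead(16x³ + 16x² − 16x + 64) ÷ lead(D) = 16x³ ÷ −2x³ = −8. Subtract (−8)·D = 16x³ + 16x² − 16x + 64. Remainder: 0.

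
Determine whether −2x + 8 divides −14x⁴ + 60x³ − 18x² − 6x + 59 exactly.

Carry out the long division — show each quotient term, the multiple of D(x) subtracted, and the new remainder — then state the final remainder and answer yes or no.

Step 1: lead(−14x⁴ + 60x³ − 18x² − 6x + 59) ÷ lead(D) = −14x⁴ ÷ −2x = 7x³. Subtract (7x³)·D = −14x⁴ + 56x³. Remainder: 4x³ − 18x² − 6x + 59.
Step 2: lead(4x³ − 18x² − 6x + 59) ÷ lead(D) = 4x³ ÷ −2x = −2x². Subtract (−2x²)·D = 4x³ − 16x². Remainder: −2x² − 6x + 59.
Step 3: lead(−2x² − 6x + 59) ÷ lead(D) = −2x² ÷ −2x = x. Subtract (x)·D = −2x² + 8x. Remainder: −14x + 59.
Step 4: lead(−14x + 59) ÷ lead(D) = −14x ÷ −2x = 7. Subtract (7)·D = −14x + 56. Remainder: 3.

R(x) = 3, so D(x) is not a factor of P(x). no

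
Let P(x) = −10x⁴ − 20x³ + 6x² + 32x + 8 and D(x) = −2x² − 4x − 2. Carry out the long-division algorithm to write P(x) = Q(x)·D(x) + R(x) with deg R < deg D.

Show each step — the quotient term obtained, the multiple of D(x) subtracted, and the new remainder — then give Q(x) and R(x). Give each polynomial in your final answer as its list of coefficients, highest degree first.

Q = [5, 0, -8]; R = [-8]

Step 1: lead(−10x⁴ − 20x³ + 6x² + 32x + 8) ÷ lead(D) = −10x⁴ ÷ −2x² = 5x². Subtract (5x²)·D = −10x⁴ − 20x³ − 10x². Remainder: 16x² + 32x + 8.
Step 2: lead(16x² + 32x + 8) ÷ lead(D) = 16x² ÷ −2x² = −8. Subtract (−8)·D = 16x² + 32x + 16. Remainder: −8.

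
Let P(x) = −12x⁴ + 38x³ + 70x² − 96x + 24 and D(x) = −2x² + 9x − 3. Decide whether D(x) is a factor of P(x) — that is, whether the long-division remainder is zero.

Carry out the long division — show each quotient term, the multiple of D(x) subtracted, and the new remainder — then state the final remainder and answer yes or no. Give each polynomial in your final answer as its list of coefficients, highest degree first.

Step 1: lead(−12x⁴ + 38x³ + 70x² − 96x + 24) ÷ lead(D) = −12x⁴ ÷ −2x² = 6x². Subtract (6x²)·D = −12x⁴ + 54x³ − 18x². Remainder: −16x³ + 88x² − 96x + 24.
Step 2: lead(−16x³ + 88x² − 96x + 24) ÷ lead(D) = −16x³ ÷ −2x² = 8x. Subtract (8x)·D = −16x³ + 72x² − 24x. Remainder: 16x² − 72x + 24.
Step 3: lead(16x² − 72x + 24) ÷ lead(D) = 16x² ÷ −2x² = −8. Subtract (−8)·D = 16x² − 72x + 24. Remainder: 0.

R = [0], so D(x) is a factor of P(x). yes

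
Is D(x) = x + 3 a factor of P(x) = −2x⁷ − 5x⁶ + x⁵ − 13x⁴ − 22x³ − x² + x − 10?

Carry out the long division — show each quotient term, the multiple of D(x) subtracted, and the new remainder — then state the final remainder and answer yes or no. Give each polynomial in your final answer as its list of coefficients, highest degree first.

Step 1: lead(−2x⁷ − 5x⁶ + x⁵ − 13x⁴ − 22x³ − x² + x − 10) ÷ lead(D) = −2x⁷ ÷ x = −2x⁶. Subtract (−2x⁶)·D = −2x⁷ − 6x⁶. Remainder: x⁶ + x⁵ − 13x⁴ − 22x³ − x² + x − 10.
Step 2: lead(x⁶ + x⁵ − 13x⁴ − 22x³ − x² + x − 10) ÷ lead(D) = x⁶ ÷ x = x⁵. Subtract (x⁵)·D = x⁶ + 3x⁵. Remainder: −2x⁵ − 13x⁴ − 22x³ − x² + x − 10.
Step 3: lead(−2x⁵ − 13x⁴ − 22x³ − x² + x − 10) ÷ lead(D) = −2x⁵ ÷ x = −2x⁴. Subtract (−2x⁴)·D = −2x⁵ − 6x⁴. Remainder: −7x⁴ − 22x³ − x² + x − 10.
Step 4: lead(−7x⁴ − 22x³ − x² + x − 10) ÷ lead(D) = −7x⁴ ÷ x = −7x³. Subtract (−7x³)·D = −7x⁴ − 21x³. Remainder: −x³ − x² + x − 10.
Step 5: lead(−x³ − x² + x − 10) ÷ lead(D) = −x³ ÷ x = −x². Subtract (−x²)·D = −x³ − 3x². Remainder: 2x² + x − 10.
Step 6: lead(2x² + x − 10) ÷ lead(D) = 2x² ÷ x = 2x. Subtract (2x)·D = 2x² + 6x. Remainder: −5x − 10.
Step 7: lead(−5x − 10) ÷ lead(D) = −5x ÷ x = −5. Subtract (−5)·D = −5x − 15. Remainder: 5.

R = [5], so D(x) is not a factor of P(x). no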